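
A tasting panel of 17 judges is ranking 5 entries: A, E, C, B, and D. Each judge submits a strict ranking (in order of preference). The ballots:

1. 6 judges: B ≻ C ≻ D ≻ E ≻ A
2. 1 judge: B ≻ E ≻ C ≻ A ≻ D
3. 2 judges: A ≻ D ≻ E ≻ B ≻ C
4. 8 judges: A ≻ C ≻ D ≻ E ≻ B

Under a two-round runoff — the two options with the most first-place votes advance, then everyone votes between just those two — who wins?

Round 1 first-place votes: A 10, E 0, C 0, B 7, D 0.
A and B advance.
Runoff: A is preferred to B by 10 voters; B by 7.
A wins the runoff.

A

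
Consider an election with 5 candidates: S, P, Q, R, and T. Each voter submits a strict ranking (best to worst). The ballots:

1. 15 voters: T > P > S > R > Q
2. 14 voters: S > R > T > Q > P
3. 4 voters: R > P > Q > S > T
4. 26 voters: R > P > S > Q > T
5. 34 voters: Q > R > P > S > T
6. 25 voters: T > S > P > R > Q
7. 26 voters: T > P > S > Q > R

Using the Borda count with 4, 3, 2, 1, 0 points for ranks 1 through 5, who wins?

S: 15·2 + 14·4 + 4·1 + 26·2 + 34·1 + 25·3 + 26·2 = 303
P: 15·3 + 14·0 + 4·3 + 26·3 + 34·2 + 25·2 + 26·3 = 331
Q: 15·0 + 14·1 + 4·2 + 26·1 + 34·4 + 25·0 + 26·1 = 210
R: 15·1 + 14·3 + 4·4 + 26·4 + 34·3 + 25·1 + 26·0 = 304
T: 15·4 + 14·2 + 4·0 + 26·0 + 34·0 + 25·4 + 26·4 = 292
P has the highest Borda score (331).

P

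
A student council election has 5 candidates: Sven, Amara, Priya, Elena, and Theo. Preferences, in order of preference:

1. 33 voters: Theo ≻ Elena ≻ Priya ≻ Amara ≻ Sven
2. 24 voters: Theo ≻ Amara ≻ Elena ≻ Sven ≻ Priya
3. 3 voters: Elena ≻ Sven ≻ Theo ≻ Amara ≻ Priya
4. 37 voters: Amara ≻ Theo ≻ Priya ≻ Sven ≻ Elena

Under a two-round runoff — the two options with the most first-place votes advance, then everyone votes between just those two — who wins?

Theo

Round 1 first-place votes: Sven 0, Amara 37, Priya 0, Elena 3, Theo 57.
Theo and Amara advance.
Runoff: Theo is preferred to Amara by 60 voters; Amara by 37.
Theo wins the runoff.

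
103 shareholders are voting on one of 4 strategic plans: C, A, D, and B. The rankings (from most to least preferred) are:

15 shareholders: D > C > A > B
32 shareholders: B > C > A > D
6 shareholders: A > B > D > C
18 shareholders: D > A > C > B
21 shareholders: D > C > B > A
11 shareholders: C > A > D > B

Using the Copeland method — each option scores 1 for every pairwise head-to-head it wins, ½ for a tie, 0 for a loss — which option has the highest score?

C: beats A and B; loses to D → score 2.
A: loses to C, D, and B → score 0.
D: beats C, A, and B → score 3.
B: beats A; loses to C and D → score 1.
D has the best pairwise record.

D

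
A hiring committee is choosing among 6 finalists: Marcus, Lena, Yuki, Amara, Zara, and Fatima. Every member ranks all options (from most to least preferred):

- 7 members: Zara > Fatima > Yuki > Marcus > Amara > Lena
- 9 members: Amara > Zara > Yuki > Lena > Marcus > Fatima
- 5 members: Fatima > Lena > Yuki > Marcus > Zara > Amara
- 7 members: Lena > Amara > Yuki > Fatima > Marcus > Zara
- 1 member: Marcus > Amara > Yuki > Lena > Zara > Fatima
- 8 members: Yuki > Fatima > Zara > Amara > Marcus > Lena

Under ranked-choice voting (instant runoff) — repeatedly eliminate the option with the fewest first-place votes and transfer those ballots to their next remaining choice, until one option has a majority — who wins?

Yuki

Round 1: Marcus 1, Lena 7, Yuki 8, Amara 9, Zara 7, Fatima 5. Eliminate Marcus.
Round 2: Lena 7, Yuki 8, Amara 10, Zara 7, Fatima 5. Eliminate Fatima.
Round 3: Lena 12, Yuki 8, Amara 10, Zara 7. Eliminate Zara.
Round 4: Lena 12, Yuki 15, Amara 10. Eliminate Amara.
Round 5: Lena 12, Yuki 25. Yuki has a majority.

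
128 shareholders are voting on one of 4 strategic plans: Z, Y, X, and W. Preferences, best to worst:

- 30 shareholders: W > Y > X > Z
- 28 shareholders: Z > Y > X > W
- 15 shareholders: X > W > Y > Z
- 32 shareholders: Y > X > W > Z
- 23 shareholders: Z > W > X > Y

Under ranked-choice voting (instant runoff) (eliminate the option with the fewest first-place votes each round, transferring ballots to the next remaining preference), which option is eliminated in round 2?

Y

Round 1: Z 51, Y 32, X 15, W 30. Eliminate X.
Round 2: Z 51, Y 32, W 45. Eliminate Y.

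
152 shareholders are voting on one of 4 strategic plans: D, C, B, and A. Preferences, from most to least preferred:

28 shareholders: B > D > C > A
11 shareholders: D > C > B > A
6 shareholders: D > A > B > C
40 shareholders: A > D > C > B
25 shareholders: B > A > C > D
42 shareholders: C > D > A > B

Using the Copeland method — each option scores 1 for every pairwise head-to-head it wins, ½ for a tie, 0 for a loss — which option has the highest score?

D: beats C, B, and A → score 3.
C: beats B and A; loses to D → score 2.
B: loses to D, C, and A → score 0.
A: beats B; loses to D and C → score 1.
D has the best pairwise record.

D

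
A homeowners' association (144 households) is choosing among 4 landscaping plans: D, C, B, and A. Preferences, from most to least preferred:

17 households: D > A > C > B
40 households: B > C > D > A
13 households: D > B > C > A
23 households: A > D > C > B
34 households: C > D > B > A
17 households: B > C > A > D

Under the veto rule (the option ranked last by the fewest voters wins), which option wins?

C

Last-place votes: D 17, C 0, B 40, A 87.
C is ranked last by the fewest voters, so C wins.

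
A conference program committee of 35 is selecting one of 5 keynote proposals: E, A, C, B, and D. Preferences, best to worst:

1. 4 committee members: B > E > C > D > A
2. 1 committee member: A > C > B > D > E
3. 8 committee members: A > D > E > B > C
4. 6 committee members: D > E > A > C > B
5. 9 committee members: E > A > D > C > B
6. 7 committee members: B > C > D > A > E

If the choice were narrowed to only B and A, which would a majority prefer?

A

Voters preferring B to A: 11; preferring A to B: 24.
A wins the head-to-head.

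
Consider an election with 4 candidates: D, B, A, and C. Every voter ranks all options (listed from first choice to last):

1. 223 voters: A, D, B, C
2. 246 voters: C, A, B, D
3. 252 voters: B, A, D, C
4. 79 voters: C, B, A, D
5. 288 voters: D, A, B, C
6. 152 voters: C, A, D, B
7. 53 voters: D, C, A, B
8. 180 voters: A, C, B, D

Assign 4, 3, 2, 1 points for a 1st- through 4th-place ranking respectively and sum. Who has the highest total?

D: 223·3 + 246·1 + 252·2 + 79·1 + 288·4 + 152·2 + 53·4 + 180·1 = 3346
B: 223·2 + 246·2 + 252·4 + 79·3 + 288·2 + 152·1 + 53·1 + 180·2 = 3324
A: 223·4 + 246·3 + 252·3 + 79·2 + 288·3 + 152·3 + 53·2 + 180·4 = 4690
C: 223·1 + 246·4 + 252·1 + 79·4 + 288·1 + 152·4 + 53·3 + 180·3 = 3370
A has the highest Borda score (4690).

A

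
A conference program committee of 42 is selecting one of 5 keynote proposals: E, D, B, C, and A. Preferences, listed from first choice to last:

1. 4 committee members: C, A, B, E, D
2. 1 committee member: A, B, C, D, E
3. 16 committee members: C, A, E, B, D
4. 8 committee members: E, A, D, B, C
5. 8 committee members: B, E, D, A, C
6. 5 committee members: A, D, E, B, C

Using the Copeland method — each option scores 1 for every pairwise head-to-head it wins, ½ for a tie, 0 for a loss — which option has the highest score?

A

E: beats D and B; ties C; loses to A → score 2.5.
D: ties C; loses to E, B, and A → score 0.5.
B: beats D and C; loses to E and A → score 2.
C: ties E and D; loses to B and A → score 1.
A: beats E, D, B, and C → score 4.
A has the best pairwise record.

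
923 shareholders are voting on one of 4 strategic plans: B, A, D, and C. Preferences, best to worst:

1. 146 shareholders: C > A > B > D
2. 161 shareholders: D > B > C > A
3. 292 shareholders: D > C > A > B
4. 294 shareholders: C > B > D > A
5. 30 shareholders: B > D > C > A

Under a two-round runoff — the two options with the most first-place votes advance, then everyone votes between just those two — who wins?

D

Round 1 first-place votes: B 30, A 0, D 453, C 440.
D and C advance.
Runoff: D is preferred to C by 483 voters; C by 440.
D wins the runoff.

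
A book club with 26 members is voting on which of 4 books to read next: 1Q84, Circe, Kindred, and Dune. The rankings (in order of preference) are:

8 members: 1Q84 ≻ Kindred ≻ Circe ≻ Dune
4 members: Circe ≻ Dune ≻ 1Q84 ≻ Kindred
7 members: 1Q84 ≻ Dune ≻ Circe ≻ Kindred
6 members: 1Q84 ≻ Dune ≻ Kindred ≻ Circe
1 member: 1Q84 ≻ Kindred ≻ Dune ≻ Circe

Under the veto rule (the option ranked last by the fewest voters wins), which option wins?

1Q84

Last-place votes: 1Q84 0, Circe 7, Kindred 11, Dune 8.
1Q84 is ranked last by the fewest voters, so 1Q84 wins.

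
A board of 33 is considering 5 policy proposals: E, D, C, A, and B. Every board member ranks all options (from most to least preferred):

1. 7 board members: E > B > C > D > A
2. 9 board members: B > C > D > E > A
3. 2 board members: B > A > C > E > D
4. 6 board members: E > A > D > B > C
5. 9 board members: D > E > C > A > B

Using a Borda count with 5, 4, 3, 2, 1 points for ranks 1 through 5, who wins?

E: 7·5 + 9·2 + 2·2 + 6·5 + 9·4 = 123
D: 7·2 + 9·3 + 2·1 + 6·3 + 9·5 = 106
C: 7·3 + 9·4 + 2·3 + 6·1 + 9·3 = 96
A: 7·1 + 9·1 + 2·4 + 6·4 + 9·2 = 66
B: 7·4 + 9·5 + 2·5 + 6·2 + 9·1 = 104
E has the highest Borda score (123).

E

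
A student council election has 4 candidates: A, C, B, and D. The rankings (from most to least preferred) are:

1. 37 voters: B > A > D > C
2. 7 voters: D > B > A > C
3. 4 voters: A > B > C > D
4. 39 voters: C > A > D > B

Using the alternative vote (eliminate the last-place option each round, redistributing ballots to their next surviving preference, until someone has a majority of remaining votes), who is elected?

B

Round 1: A 4, C 39, B 37, D 7. Eliminate A.
Round 2: C 39, B 41, D 7. Eliminate D.
Round 3: C 39, B 48. B has a majority.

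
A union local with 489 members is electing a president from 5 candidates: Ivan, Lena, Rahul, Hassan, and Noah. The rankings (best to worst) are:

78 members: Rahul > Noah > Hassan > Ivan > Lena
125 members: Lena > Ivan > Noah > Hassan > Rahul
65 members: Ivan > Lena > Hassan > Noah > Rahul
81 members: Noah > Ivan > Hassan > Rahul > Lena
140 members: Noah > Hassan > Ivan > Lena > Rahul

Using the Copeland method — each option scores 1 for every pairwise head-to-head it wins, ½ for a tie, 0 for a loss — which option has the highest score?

Noah

Ivan: beats Lena, Rahul, and Hassan; loses to Noah → score 3.
Lena: beats Rahul; loses to Ivan, Hassan, and Noah → score 1.
Rahul: loses to Ivan, Lena, Hassan, and Noah → score 0.
Hassan: beats Lena and Rahul; loses to Ivan and Noah → score 2.
Noah: beats Ivan, Lena, Rahul, and Hassan → score 4.
Noah has the best pairwise record.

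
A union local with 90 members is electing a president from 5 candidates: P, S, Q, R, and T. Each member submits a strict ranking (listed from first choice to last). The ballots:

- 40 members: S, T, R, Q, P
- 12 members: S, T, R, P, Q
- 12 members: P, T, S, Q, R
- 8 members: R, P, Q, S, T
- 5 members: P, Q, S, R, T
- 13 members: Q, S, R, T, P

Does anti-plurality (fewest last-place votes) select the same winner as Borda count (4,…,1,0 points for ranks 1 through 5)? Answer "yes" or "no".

yes

Anti-plurality — last-place votes: P 53, S 0, Q 12, R 12, T 13. Winner: S.
Borda — scores: P 104, S 289, Q 135, R 167, T 205. Winner: S.
The two methods agree.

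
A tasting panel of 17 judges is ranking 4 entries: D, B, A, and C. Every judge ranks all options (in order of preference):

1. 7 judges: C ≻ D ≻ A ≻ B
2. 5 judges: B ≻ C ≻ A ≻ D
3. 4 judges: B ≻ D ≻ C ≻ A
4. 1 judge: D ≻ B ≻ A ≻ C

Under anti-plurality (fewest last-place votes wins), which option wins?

C

Last-place votes: D 5, B 7, A 4, C 1.
C is ranked last by the fewest voters, so C wins.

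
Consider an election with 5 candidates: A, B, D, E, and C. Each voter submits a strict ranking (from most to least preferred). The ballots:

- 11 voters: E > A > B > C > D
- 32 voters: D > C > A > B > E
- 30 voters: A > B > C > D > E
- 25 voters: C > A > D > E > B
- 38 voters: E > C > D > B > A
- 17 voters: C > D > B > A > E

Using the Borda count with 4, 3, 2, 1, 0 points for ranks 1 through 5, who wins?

C

A: 11·3 + 32·2 + 30·4 + 25·3 + 38·0 + 17·1 = 309
B: 11·2 + 32·1 + 30·3 + 25·0 + 38·1 + 17·2 = 216
D: 11·0 + 32·4 + 30·1 + 25·2 + 38·2 + 17·3 = 335
E: 11·4 + 32·0 + 30·0 + 25·1 + 38·4 + 17·0 = 221
C: 11·1 + 32·3 + 30·2 + 25·4 + 38·3 + 17·4 = 449
C has the highest Borda score (449).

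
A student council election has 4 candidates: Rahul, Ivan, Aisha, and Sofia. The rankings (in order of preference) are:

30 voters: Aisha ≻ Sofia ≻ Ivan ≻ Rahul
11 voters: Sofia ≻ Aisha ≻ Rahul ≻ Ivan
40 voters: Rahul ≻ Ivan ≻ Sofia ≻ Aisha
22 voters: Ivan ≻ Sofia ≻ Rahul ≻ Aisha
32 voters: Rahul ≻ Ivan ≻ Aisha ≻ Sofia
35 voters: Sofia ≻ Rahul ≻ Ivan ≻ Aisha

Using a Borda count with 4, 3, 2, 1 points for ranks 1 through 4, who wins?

Rahul

Rahul: 30·1 + 11·2 + 40·4 + 22·2 + 32·4 + 35·3 = 489
Ivan: 30·2 + 11·1 + 40·3 + 22·4 + 32·3 + 35·2 = 445
Aisha: 30·4 + 11·3 + 40·1 + 22·1 + 32·2 + 35·1 = 314
Sofia: 30·3 + 11·4 + 40·2 + 22·3 + 32·1 + 35·4 = 452
Rahul has the highest Borda score (489).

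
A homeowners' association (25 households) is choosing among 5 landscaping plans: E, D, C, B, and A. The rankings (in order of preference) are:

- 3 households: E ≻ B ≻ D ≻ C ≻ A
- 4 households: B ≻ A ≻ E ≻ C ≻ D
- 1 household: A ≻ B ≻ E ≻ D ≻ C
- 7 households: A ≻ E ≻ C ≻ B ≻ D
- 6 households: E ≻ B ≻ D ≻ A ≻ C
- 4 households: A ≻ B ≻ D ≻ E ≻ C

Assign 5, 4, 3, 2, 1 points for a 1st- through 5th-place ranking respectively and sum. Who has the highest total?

E: 3·5 + 4·3 + 1·3 + 7·4 + 6·5 + 4·2 = 96
D: 3·3 + 4·1 + 1·2 + 7·1 + 6·3 + 4·3 = 52
C: 3·2 + 4·2 + 1·1 + 7·3 + 6·1 + 4·1 = 46
B: 3·4 + 4·5 + 1·4 + 7·2 + 6·4 + 4·4 = 90
A: 3·1 + 4·4 + 1·5 + 7·5 + 6·2 + 4·5 = 91
E has the highest Borda score (96).

E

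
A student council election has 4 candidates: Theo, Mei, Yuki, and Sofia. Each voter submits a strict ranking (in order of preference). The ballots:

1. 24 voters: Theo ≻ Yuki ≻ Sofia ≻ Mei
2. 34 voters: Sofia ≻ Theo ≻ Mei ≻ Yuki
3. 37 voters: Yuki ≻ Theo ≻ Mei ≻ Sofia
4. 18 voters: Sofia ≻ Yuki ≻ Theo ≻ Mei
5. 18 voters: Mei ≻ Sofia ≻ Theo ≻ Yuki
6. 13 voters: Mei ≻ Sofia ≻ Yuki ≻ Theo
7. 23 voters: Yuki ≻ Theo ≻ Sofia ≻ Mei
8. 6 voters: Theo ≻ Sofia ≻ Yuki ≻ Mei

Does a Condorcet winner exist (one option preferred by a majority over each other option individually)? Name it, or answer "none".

Checking pairwise contests:
Yuki beats Theo 91–82.
Theo beats Mei 142–31.
Sofia beats Yuki 89–84.
Theo beats Sofia 90–83.
Every option loses at least one head-to-head, so there is no Condorcet winner.

none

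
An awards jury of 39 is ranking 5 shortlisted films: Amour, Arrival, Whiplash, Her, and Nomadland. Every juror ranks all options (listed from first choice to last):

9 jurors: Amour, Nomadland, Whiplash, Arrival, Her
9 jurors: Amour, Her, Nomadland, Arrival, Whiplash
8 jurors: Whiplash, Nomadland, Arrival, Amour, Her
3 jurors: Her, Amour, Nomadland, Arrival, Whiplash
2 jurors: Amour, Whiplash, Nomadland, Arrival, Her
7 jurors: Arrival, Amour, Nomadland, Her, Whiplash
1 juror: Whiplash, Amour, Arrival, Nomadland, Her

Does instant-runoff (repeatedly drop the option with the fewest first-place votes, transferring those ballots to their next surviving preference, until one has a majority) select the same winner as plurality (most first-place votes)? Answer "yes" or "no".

yes

Instant-runoff — R1 Amour 20, Arrival 7, Whiplash 9, Her 3, Nomadland 0 (Amour winner). Winner: Amour.
Plurality — first-place votes: Amour 20, Arrival 7, Whiplash 9, Her 3, Nomadland 0. Winner: Amour.
The two methods agree.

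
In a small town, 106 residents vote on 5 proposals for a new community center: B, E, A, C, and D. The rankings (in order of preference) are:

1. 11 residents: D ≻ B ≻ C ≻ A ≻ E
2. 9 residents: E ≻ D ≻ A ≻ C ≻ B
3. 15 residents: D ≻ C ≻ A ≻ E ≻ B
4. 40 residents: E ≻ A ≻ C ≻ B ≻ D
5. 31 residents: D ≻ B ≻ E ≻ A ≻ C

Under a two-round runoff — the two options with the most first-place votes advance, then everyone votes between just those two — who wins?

D

Round 1 first-place votes: B 0, E 49, A 0, C 0, D 57.
D and E advance.
Runoff: D is preferred to E by 57 voters; E by 49.
D wins the runoff.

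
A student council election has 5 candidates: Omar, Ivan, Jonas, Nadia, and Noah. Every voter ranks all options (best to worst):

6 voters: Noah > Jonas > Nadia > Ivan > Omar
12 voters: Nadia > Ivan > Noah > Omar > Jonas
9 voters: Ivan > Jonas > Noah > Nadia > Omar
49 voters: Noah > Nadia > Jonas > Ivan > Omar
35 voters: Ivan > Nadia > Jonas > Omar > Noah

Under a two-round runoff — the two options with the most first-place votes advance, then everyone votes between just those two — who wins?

Ivan

Round 1 first-place votes: Omar 0, Ivan 44, Jonas 0, Nadia 12, Noah 55.
Noah and Ivan advance.
Runoff: Noah is preferred to Ivan by 55 voters; Ivan by 56.
Ivan wins the runoff.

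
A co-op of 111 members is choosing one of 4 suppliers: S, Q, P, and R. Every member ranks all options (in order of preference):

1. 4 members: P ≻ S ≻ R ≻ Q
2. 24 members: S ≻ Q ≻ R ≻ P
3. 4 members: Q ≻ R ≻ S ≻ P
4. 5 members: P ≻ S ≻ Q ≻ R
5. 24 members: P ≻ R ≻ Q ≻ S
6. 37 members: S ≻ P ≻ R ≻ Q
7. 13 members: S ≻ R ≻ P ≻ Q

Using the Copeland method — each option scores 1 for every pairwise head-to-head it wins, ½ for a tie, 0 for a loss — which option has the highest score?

S

S: beats Q, P, and R → score 3.
Q: loses to S, P, and R → score 0.
P: beats Q and R; loses to S → score 2.
R: beats Q; loses to S and P → score 1.
S has the best pairwise record.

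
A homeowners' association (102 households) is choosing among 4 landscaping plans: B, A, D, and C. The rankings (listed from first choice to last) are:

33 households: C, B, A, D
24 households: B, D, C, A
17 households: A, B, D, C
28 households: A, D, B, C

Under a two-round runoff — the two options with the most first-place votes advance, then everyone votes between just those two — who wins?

Round 1 first-place votes: B 24, A 45, D 0, C 33.
A and C advance.
Runoff: A is preferred to C by 45 voters; C by 57.
C wins the runoff.

C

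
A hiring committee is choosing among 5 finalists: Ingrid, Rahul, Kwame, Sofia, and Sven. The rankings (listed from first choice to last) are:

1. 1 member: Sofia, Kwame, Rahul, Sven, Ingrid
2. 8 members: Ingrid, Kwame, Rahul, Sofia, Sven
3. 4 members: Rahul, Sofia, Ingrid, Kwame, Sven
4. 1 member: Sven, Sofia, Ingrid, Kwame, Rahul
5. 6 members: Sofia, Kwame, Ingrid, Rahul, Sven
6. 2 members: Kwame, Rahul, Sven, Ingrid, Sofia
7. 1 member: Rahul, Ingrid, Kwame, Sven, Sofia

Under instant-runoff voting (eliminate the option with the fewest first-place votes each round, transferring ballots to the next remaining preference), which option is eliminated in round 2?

Round 1: Ingrid 8, Rahul 5, Kwame 2, Sofia 7, Sven 1. Eliminate Sven.
Round 2: Ingrid 8, Rahul 5, Kwame 2, Sofia 8. Eliminate Kwame.

Kwame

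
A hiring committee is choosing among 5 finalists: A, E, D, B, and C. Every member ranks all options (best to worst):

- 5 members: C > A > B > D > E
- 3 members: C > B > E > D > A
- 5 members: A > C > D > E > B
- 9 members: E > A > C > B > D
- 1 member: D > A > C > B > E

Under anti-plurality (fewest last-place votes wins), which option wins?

Last-place votes: A 3, E 6, D 9, B 5, C 0.
C is ranked last by the fewest voters, so C wins.

C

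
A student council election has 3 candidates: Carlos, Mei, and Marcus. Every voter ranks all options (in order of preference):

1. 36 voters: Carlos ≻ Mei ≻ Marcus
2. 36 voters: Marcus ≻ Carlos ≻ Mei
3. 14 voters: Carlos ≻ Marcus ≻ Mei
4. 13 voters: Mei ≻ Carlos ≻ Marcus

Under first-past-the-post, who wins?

Carlos

First-place votes: Carlos 50, Mei 13, Marcus 36.
Carlos has the most first-place votes.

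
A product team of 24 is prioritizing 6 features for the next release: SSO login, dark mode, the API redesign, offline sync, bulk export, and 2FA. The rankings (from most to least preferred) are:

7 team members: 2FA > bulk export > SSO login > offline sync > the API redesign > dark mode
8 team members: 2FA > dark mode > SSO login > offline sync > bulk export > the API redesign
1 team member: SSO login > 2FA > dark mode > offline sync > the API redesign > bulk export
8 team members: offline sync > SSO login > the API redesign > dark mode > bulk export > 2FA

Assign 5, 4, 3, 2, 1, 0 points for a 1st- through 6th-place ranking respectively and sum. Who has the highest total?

SSO login: 7·3 + 8·3 + 1·5 + 8·4 = 82
dark mode: 7·0 + 8·4 + 1·3 + 8·2 = 51
the API redesign: 7·1 + 8·0 + 1·1 + 8·3 = 32
offline sync: 7·2 + 8·2 + 1·2 + 8·5 = 72
bulk export: 7·4 + 8·1 + 1·0 + 8·1 = 44
2FA: 7·5 + 8·5 + 1·4 + 8·0 = 79
SSO login has the highest Borda score (82).

SSO login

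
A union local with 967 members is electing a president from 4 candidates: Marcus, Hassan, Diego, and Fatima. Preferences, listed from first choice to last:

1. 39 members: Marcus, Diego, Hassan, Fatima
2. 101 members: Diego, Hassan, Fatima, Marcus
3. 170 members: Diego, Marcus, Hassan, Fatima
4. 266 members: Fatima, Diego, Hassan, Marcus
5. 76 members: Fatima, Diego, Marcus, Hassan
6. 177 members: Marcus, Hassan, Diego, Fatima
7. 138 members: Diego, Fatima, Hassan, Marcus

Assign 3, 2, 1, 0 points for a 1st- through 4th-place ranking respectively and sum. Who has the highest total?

Diego

Marcus: 39·3 + 101·0 + 170·2 + 266·0 + 76·1 + 177·3 + 138·0 = 1064
Hassan: 39·1 + 101·2 + 170·1 + 266·1 + 76·0 + 177·2 + 138·1 = 1169
Diego: 39·2 + 101·3 + 170·3 + 266·2 + 76·2 + 177·1 + 138·3 = 2166
Fatima: 39·0 + 101·1 + 170·0 + 266·3 + 76·3 + 177·0 + 138·2 = 1403
Diego has the highest Borda score (2166).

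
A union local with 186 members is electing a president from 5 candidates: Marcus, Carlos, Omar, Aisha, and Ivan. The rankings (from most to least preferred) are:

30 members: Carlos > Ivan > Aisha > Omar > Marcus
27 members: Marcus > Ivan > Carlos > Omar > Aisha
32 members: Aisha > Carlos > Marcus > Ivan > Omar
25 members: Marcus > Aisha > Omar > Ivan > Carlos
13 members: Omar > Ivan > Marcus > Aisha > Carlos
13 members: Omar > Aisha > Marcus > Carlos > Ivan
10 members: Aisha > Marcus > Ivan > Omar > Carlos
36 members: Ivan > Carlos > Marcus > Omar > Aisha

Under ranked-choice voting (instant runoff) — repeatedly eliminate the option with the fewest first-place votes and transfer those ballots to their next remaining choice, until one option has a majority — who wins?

Round 1: Marcus 52, Carlos 30, Omar 26, Aisha 42, Ivan 36. Eliminate Omar.
Round 2: Marcus 52, Carlos 30, Aisha 55, Ivan 49. Eliminate Carlos.
Round 3: Marcus 52, Aisha 55, Ivan 79. Eliminate Marcus.
Round 4: Aisha 80, Ivan 106. Ivan has a majority.

Ivan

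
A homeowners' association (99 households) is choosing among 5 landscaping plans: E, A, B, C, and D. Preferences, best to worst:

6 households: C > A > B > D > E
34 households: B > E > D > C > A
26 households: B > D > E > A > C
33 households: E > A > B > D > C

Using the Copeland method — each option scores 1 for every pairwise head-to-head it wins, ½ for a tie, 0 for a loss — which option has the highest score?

E: beats A, C, and D; loses to B → score 3.
A: beats C; loses to E, B, and D → score 1.
B: beats E, A, C, and D → score 4.
C: loses to E, A, B, and D → score 0.
D: beats A and C; loses to E and B → score 2.
B has the best pairwise record.

B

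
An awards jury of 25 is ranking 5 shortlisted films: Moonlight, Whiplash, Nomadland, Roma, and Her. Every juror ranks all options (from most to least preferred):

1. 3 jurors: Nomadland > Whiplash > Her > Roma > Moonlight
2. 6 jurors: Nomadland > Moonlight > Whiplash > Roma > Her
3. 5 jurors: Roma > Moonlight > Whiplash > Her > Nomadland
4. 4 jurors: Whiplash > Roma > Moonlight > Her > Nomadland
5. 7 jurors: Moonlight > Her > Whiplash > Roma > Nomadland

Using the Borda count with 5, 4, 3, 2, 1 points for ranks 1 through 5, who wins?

Moonlight: 3·1 + 6·4 + 5·4 + 4·3 + 7·5 = 94
Whiplash: 3·4 + 6·3 + 5·3 + 4·5 + 7·3 = 86
Nomadland: 3·5 + 6·5 + 5·1 + 4·1 + 7·1 = 61
Roma: 3·2 + 6·2 + 5·5 + 4·4 + 7·2 = 73
Her: 3·3 + 6·1 + 5·2 + 4·2 + 7·4 = 61
Moonlight has the highest Borda score (94).

Moonlight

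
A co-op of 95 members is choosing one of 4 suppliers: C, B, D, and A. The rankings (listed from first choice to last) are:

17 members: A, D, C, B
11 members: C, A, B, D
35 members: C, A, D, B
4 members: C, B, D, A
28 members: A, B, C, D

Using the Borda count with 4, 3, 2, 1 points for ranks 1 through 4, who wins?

C: 17·2 + 11·4 + 35·4 + 4·4 + 28·2 = 290
B: 17·1 + 11·2 + 35·1 + 4·3 + 28·3 = 170
D: 17·3 + 11·1 + 35·2 + 4·2 + 28·1 = 168
A: 17·4 + 11·3 + 35·3 + 4·1 + 28·4 = 322
A has the highest Borda score (322).

A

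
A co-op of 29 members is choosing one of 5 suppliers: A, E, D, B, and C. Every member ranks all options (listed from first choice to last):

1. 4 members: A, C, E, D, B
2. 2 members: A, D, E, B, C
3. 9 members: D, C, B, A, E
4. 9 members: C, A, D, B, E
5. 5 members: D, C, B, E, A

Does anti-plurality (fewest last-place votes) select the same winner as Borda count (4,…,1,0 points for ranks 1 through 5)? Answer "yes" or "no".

no

Anti-plurality — last-place votes: A 5, E 18, D 0, B 4, C 2. Winner: D.
Borda — scores: A 60, E 17, D 84, B 39, C 90. Winner: C.
The two methods disagree.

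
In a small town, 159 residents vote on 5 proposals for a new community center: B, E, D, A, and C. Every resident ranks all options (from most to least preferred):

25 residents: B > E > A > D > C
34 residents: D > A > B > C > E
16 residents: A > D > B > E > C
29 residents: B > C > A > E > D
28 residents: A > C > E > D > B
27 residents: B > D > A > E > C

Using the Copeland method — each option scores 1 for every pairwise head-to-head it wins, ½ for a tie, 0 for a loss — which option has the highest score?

B: beats E, D, A, and C → score 4.
E: beats D; loses to B, A, and C → score 1.
D: beats C; loses to B, E, and A → score 1.
A: beats E, D, and C; loses to B → score 3.
C: beats E; loses to B, D, and A → score 1.
B has the best pairwise record.

B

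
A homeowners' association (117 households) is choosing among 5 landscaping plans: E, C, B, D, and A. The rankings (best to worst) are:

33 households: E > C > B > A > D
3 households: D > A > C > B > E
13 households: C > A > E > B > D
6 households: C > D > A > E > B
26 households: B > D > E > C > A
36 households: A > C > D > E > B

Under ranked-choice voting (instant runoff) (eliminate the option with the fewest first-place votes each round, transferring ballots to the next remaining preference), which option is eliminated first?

D

Round 1: E 33, C 19, B 26, D 3, A 36. Eliminate D.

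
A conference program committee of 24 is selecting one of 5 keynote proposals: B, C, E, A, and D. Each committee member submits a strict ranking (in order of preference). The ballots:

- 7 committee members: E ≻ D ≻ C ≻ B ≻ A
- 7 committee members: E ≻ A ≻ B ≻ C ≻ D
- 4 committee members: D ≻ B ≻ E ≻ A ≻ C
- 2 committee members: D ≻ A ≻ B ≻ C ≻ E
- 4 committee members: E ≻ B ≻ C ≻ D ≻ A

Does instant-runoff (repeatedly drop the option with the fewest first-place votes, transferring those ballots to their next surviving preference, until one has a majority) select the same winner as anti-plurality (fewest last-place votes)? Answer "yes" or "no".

no

Instant-runoff — R1 B 0, C 0, E 18, A 0, D 6 (E winner). Winner: E.
Anti-plurality — last-place votes: B 0, C 4, E 2, A 11, D 7. Winner: B.
The two methods disagree.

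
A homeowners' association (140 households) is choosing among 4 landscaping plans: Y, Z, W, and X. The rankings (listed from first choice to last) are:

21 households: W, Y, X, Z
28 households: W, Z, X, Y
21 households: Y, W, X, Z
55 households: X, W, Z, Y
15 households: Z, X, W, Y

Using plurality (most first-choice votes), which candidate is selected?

First-place votes: Y 21, Z 15, W 49, X 55.
X has the most first-place votes.

X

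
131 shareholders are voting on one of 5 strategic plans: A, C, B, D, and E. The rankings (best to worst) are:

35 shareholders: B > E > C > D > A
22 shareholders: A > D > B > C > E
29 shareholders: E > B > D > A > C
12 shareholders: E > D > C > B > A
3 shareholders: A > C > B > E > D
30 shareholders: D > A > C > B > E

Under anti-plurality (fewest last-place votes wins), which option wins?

B

Last-place votes: A 47, C 29, B 0, D 3, E 52.
B is ranked last by the fewest voters, so B wins.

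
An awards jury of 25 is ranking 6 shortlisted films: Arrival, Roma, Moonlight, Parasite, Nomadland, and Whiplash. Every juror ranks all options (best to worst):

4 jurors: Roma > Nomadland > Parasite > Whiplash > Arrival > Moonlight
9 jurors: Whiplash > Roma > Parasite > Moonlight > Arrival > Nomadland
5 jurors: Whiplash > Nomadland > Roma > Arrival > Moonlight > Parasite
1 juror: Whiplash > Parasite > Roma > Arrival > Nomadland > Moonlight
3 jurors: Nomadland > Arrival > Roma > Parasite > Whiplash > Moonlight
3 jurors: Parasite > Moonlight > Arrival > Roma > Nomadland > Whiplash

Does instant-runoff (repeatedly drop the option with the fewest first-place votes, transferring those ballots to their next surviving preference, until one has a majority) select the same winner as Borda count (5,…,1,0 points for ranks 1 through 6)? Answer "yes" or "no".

no

Instant-runoff — R1 Arrival 0, Roma 4, Moonlight 0, Parasite 3, Nomadland 3, Whiplash 15 (Whiplash winner). Winner: Whiplash.
Borda — scores: Arrival 46, Roma 89, Moonlight 35, Parasite 64, Nomadland 55, Whiplash 86. Winner: Roma.
The two methods disagree.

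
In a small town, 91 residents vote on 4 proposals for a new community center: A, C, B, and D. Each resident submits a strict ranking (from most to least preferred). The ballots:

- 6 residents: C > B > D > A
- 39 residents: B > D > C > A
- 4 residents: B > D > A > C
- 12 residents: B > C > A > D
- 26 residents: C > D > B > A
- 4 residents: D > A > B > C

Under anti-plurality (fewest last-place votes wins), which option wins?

B

Last-place votes: A 71, C 8, B 0, D 12.
B is ranked last by the fewest voters, so B wins.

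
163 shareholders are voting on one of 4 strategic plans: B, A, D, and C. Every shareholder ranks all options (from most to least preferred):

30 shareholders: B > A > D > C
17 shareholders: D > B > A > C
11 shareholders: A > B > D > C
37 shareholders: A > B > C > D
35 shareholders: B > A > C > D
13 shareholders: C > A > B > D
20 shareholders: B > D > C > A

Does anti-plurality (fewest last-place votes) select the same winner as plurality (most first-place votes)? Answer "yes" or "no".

Anti-plurality — last-place votes: B 0, A 20, D 85, C 58. Winner: B.
Plurality — first-place votes: B 85, A 48, D 17, C 13. Winner: B.
The two methods agree.

yes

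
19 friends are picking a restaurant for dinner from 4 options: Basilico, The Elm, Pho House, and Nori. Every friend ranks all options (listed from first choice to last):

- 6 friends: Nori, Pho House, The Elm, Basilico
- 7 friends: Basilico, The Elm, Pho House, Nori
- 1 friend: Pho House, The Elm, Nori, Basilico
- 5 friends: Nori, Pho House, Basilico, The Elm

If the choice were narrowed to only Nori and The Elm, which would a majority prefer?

Voters preferring Nori to The Elm: 11; preferring The Elm to Nori: 8.
Nori wins the head-to-head.

Nori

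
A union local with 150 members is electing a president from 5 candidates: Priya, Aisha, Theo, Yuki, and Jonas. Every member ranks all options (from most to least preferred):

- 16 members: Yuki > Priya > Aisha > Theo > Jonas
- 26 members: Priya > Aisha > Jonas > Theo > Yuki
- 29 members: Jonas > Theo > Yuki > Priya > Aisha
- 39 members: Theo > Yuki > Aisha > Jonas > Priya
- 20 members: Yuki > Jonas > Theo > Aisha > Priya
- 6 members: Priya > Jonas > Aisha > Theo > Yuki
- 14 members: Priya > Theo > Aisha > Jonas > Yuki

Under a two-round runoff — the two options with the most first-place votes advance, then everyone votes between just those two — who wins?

Round 1 first-place votes: Priya 46, Aisha 0, Theo 39, Yuki 36, Jonas 29.
Priya and Theo advance.
Runoff: Priya is preferred to Theo by 62 voters; Theo by 88.
Theo wins the runoff.

Theo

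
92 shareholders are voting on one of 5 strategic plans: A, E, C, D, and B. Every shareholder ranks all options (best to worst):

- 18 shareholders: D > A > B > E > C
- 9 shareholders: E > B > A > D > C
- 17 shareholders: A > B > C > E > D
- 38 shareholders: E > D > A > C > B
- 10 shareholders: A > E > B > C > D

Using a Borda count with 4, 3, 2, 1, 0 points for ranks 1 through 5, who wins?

A

A: 18·3 + 9·2 + 17·4 + 38·2 + 10·4 = 256
E: 18·1 + 9·4 + 17·1 + 38·4 + 10·3 = 253
C: 18·0 + 9·0 + 17·2 + 38·1 + 10·1 = 82
D: 18·4 + 9·1 + 17·0 + 38·3 + 10·0 = 195
B: 18·2 + 9·3 + 17·3 + 38·0 + 10·2 = 134
A has the highest Borda score (256).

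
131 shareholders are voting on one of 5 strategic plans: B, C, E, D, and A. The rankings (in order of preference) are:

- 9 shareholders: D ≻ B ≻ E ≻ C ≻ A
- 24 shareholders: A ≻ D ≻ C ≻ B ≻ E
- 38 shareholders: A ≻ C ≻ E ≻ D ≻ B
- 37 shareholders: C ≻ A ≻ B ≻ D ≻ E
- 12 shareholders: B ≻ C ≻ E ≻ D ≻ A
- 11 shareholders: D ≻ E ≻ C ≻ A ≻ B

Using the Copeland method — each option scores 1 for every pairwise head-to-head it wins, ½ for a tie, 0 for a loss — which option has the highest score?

C

B: beats E; loses to C, D, and A → score 1.
C: beats B, E, D, and A → score 4.
E: loses to B, C, D, and A → score 0.
D: beats B and E; loses to C and A → score 2.
A: beats B, E, and D; loses to C → score 3.
C has the best pairwise record.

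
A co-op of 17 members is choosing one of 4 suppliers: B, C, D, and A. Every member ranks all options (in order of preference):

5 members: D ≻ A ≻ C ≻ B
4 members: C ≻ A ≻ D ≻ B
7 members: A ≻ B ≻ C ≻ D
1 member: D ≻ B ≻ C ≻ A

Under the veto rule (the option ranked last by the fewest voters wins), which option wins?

Last-place votes: B 9, C 0, D 7, A 1.
C is ranked last by the fewest voters, so C wins.

C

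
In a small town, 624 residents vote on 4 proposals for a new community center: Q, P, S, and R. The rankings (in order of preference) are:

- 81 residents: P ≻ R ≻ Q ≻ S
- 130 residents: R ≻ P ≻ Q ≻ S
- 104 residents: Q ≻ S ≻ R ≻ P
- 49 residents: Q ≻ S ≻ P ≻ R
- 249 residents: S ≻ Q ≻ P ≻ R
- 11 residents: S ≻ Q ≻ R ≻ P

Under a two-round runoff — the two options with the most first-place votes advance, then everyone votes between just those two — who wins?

Q

Round 1 first-place votes: Q 153, P 81, S 260, R 130.
S and Q advance.
Runoff: S is preferred to Q by 260 voters; Q by 364.
Q wins the runoff.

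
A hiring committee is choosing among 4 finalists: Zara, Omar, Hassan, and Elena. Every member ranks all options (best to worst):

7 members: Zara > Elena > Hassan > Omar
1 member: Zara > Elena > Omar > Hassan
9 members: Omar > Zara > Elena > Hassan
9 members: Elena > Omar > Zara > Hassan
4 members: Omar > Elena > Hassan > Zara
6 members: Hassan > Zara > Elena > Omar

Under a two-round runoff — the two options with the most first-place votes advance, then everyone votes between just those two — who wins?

Round 1 first-place votes: Zara 8, Omar 13, Hassan 6, Elena 9.
Omar and Elena advance.
Runoff: Omar is preferred to Elena by 13 voters; Elena by 23.
Elena wins the runoff.

Elena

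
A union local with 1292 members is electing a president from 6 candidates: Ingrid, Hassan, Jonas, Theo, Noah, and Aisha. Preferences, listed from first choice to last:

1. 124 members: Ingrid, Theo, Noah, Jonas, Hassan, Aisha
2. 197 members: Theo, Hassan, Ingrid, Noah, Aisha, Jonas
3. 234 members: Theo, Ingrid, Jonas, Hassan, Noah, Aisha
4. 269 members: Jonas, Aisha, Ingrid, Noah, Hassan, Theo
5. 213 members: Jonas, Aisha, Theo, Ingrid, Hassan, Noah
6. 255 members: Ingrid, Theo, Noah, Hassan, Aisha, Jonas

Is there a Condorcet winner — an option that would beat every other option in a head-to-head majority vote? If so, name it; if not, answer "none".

Ingrid

Ingrid vs Hassan: 1095–197 for Ingrid.
Ingrid vs Jonas: 810–482 for Ingrid.
Ingrid vs Theo: 648–644 for Ingrid.
Ingrid vs Noah: 1292–0 for Ingrid.
Ingrid vs Aisha: 810–482 for Ingrid.
Ingrid beats every other option head-to-head.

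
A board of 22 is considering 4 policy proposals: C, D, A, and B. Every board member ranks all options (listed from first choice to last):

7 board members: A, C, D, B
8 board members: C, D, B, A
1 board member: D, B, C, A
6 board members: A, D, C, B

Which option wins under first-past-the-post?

First-place votes: C 8, D 1, A 13, B 0.
A has the most first-place votes.

A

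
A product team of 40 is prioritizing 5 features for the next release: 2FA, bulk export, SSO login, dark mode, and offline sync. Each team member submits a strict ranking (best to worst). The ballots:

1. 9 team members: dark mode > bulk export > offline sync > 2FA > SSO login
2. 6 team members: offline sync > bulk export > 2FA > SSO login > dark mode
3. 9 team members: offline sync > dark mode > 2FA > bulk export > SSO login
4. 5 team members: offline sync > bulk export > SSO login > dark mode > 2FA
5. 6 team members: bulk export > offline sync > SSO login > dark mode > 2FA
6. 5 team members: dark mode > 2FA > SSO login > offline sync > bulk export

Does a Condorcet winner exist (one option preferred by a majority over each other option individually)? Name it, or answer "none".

offline sync vs 2FA: 35–5 for offline sync.
offline sync vs bulk export: 25–15 for offline sync.
offline sync vs SSO login: 35–5 for offline sync.
offline sync vs dark mode: 26–14 for offline sync.
offline sync beats every other option head-to-head.

offline sync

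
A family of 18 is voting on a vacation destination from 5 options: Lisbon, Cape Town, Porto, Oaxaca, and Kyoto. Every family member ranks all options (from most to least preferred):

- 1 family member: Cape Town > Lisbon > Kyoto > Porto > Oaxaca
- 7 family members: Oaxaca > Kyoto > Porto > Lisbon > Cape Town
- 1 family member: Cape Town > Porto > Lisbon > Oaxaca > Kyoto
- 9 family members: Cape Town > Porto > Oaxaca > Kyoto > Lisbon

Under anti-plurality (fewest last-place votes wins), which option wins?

Last-place votes: Lisbon 9, Cape Town 7, Porto 0, Oaxaca 1, Kyoto 1.
Porto is ranked last by the fewest voters, so Porto wins.

Porto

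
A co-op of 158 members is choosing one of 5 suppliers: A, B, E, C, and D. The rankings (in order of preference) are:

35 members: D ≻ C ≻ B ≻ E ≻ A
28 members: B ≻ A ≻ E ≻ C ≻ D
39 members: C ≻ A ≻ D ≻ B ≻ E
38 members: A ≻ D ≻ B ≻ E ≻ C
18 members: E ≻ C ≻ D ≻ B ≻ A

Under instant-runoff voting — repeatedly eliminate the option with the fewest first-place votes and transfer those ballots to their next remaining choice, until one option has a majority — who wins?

C

Round 1: A 38, B 28, E 18, C 39, D 35. Eliminate E.
Round 2: A 38, B 28, C 57, D 35. Eliminate B.
Round 3: A 66, C 57, D 35. Eliminate D.
Round 4: A 66, C 92. C has a majority.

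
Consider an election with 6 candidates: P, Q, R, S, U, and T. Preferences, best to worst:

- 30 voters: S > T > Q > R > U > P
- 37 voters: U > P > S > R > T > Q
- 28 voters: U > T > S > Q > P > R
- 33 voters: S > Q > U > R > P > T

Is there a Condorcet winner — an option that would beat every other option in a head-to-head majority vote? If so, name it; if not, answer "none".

U vs P: 128–0 for U.
U vs Q: 65–63 for U.
U vs R: 98–30 for U.
U vs S: 65–63 for U.
U vs T: 98–30 for U.
U beats every other option head-to-head.

U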